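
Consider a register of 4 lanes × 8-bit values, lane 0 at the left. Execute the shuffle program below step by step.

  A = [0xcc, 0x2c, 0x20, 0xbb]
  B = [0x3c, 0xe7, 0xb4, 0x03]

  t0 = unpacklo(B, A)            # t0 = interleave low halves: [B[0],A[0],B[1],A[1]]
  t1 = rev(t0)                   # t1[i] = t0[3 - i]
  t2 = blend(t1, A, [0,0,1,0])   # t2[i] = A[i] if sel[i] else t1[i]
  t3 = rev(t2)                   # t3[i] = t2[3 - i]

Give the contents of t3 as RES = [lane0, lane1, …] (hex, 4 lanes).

t0 = [0x3c, 0xcc, 0xe7, 0x2c]
t1 = [0x2c, 0xe7, 0xcc, 0x3c]
t2 = [0x2c, 0xe7, 0x20, 0x3c]
t3 = [0x3c, 0x20, 0xe7, 0x2c]

RES = [ 0x3c  0x20  0xe7  0x2c ]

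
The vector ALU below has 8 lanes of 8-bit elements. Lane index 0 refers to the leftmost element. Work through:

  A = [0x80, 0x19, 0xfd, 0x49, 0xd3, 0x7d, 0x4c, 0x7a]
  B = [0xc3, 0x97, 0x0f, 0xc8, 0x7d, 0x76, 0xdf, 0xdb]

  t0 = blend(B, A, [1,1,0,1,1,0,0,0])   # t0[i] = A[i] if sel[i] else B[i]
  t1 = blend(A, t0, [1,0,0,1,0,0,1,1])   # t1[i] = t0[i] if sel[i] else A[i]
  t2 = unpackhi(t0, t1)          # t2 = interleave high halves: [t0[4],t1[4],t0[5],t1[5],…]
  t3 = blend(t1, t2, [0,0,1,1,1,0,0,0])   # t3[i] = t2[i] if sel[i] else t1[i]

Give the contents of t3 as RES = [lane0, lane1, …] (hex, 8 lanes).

RES = [0x80, 0x19, 0x76, 0x7d, 0xdf, 0x7d, 0xdf, 0xdb]

→ t0 |80|19|0f|49|d3|76|df|db|
→ t1 |80|19|fd|49|d3|7d|df|db|
→ t2 |d3|d3|76|7d|df|df|db|db|
→ t3 |80|19|76|7d|df|7d|df|db|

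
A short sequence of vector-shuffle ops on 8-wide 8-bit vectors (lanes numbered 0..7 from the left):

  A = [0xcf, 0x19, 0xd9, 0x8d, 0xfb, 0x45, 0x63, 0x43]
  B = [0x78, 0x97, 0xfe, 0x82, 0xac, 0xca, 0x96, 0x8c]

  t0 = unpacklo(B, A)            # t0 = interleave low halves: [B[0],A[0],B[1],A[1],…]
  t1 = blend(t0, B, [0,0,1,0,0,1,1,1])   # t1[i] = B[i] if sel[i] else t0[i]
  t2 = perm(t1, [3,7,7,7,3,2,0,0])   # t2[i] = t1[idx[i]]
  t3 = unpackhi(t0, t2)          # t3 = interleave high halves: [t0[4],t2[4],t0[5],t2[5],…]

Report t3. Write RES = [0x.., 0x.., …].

t0 = [0x78, 0xcf, 0x97, 0x19, 0xfe, 0xd9, 0x82, 0x8d]
t1 = [0x78, 0xcf, 0xfe, 0x19, 0xfe, 0xca, 0x96, 0x8c]
t2 = [0x19, 0x8c, 0x8c, 0x8c, 0x19, 0xfe, 0x78, 0x78]
t3 = [0xfe, 0x19, 0xd9, 0xfe, 0x82, 0x78, 0x8d, 0x78]

RES = [0xfe, 0x19, 0xd9, 0xfe, 0x82, 0x78, 0x8d, 0x78]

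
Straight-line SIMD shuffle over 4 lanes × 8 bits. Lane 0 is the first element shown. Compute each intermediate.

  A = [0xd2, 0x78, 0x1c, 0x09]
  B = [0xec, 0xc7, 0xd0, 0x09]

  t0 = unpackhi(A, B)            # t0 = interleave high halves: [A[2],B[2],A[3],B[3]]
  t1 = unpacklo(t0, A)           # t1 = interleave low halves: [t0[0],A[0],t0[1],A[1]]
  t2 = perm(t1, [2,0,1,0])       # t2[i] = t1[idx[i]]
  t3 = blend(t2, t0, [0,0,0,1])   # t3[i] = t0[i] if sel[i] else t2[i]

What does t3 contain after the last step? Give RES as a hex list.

RES = [ 0xd0  0x1c  0xd2  0x09 ]

→ t0 |1c|d0|09|09|
→ t1 |1c|d2|d0|78|
→ t2 |d0|1c|d2|1c|
→ t3 |d0|1c|d2|09|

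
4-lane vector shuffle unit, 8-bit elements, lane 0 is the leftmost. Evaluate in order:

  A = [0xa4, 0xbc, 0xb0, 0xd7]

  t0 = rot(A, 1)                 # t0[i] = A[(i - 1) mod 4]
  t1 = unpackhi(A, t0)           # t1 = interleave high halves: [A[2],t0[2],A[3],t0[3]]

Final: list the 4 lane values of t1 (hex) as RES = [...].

RES = [ 0xb0  0xbc  0xd7  0xb0 ]

→ t0 |d7|a4|bc|b0|
→ t1 |b0|bc|d7|b0|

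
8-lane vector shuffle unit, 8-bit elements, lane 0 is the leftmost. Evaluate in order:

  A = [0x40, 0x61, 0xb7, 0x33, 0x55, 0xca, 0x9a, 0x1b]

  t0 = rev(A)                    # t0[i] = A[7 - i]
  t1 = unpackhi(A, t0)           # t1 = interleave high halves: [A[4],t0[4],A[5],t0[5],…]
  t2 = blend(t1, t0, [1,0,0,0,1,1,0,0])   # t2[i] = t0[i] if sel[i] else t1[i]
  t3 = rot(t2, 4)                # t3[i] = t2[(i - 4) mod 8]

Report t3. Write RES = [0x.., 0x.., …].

t0 = [0x1b, 0x9a, 0xca, 0x55, 0x33, 0xb7, 0x61, 0x40]
t1 = [0x55, 0x33, 0xca, 0xb7, 0x9a, 0x61, 0x1b, 0x40]
t2 = [0x1b, 0x33, 0xca, 0xb7, 0x33, 0xb7, 0x1b, 0x40]
t3 = [0x33, 0xb7, 0x1b, 0x40, 0x1b, 0x33, 0xca, 0xb7]

RES = [0x33, 0xb7, 0x1b, 0x40, 0x1b, 0x33, 0xca, 0xb7]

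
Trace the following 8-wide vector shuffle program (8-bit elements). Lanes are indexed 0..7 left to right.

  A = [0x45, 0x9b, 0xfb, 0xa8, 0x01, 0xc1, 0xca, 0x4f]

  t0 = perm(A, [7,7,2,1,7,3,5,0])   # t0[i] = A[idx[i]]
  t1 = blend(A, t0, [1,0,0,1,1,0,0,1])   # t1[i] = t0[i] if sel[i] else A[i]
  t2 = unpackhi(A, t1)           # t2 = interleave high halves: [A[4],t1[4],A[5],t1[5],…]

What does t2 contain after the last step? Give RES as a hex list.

  t0: 4f 4f fb 9b 4f a8 c1 45
  t1: 4f 9b fb 9b 4f c1 ca 45
  t2: 01 4f c1 c1 ca ca 4f 45

RES = [ 0x01  0x4f  0xc1  0xc1  0xca  0xca  0x4f  0x45 ]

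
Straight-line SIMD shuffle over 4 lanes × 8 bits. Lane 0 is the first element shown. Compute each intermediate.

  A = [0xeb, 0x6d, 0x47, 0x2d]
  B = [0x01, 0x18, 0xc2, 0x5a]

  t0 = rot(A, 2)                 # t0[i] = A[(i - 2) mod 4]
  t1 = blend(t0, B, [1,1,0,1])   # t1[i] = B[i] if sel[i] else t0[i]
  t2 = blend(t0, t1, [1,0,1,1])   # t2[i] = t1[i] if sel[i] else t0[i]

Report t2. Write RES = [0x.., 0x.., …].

RES = [0x01, 0x2d, 0xeb, 0x5a]

t0 = [0x47, 0x2d, 0xeb, 0x6d]
t1 = [0x01, 0x18, 0xeb, 0x5a]
t2 = [0x01, 0x2d, 0xeb, 0x5a]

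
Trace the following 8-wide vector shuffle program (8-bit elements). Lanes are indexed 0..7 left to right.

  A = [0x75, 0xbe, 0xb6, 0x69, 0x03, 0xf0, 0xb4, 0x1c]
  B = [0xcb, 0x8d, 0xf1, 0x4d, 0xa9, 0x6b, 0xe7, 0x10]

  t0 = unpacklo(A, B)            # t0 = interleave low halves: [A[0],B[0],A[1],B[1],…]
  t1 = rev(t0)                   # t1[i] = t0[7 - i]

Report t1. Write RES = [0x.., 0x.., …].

→ t0 |75|cb|be|8d|b6|f1|69|4d|
→ t1 |4d|69|f1|b6|8d|be|cb|75|

RES = [0x4d, 0x69, 0xf1, 0xb6, 0x8d, 0xbe, 0xcb, 0x75]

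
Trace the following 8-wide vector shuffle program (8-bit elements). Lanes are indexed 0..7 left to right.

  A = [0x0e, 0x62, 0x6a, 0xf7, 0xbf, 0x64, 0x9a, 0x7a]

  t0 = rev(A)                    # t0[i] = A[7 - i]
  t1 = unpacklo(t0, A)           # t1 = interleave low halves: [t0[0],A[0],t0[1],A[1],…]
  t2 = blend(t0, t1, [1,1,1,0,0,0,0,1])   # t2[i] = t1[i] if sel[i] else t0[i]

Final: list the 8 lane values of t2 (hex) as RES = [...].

  t0: 7a 9a 64 bf f7 6a 62 0e
  t1: 7a 0e 9a 62 64 6a bf f7
  t2: 7a 0e 9a bf f7 6a 62 f7

RES = [0x7a, 0x0e, 0x9a, 0xbf, 0xf7, 0x6a, 0x62, 0xf7]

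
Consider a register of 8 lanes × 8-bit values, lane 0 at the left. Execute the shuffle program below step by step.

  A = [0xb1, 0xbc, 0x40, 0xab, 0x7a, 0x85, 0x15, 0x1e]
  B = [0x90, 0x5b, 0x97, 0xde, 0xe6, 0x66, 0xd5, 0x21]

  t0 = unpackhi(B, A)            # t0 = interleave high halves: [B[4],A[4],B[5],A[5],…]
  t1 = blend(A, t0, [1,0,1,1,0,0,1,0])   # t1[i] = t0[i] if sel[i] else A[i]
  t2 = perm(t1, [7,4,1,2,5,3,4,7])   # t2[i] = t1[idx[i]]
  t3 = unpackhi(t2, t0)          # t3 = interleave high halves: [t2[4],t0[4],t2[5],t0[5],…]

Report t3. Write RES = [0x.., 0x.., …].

RES = [ 0x85  0xd5  0x85  0x15  0x7a  0x21  0x1e  0x1e ]

t0 = [0xe6, 0x7a, 0x66, 0x85, 0xd5, 0x15, 0x21, 0x1e]
t1 = [0xe6, 0xbc, 0x66, 0x85, 0x7a, 0x85, 0x21, 0x1e]
t2 = [0x1e, 0x7a, 0xbc, 0x66, 0x85, 0x85, 0x7a, 0x1e]
t3 = [0x85, 0xd5, 0x85, 0x15, 0x7a, 0x21, 0x1e, 0x1e]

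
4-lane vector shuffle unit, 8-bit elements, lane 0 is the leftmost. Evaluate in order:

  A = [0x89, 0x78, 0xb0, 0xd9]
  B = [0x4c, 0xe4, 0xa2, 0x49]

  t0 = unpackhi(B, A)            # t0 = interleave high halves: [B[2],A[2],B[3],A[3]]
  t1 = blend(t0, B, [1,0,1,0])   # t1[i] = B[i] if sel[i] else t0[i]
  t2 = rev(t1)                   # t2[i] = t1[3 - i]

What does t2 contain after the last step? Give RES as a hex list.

RES = [ 0xd9  0xa2  0xb0  0x4c ]

t0 = [0xa2, 0xb0, 0x49, 0xd9]
t1 = [0x4c, 0xb0, 0xa2, 0xd9]
t2 = [0xd9, 0xa2, 0xb0, 0x4c]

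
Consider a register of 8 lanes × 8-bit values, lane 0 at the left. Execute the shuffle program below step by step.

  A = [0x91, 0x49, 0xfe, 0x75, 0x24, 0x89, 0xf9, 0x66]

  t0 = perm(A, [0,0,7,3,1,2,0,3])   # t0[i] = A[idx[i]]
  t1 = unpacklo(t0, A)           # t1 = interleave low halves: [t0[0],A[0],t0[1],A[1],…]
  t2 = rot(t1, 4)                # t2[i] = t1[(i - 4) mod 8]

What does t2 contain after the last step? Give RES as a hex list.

→ t0 |91|91|66|75|49|fe|91|75|
→ t1 |91|91|91|49|66|fe|75|75|
→ t2 |66|fe|75|75|91|91|91|49|

RES = [ 0x66  0xfe  0x75  0x75  0x91  0x91  0x91  0x49 ]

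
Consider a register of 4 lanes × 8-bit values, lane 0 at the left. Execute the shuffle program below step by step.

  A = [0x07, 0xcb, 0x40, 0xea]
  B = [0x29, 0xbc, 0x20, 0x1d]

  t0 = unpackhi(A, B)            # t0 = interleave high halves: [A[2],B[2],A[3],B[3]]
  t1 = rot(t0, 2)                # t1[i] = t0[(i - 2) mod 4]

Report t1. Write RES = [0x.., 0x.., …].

RES = [0xea, 0x1d, 0x40, 0x20]

→ t0 |40|20|ea|1d|
→ t1 |ea|1d|40|20|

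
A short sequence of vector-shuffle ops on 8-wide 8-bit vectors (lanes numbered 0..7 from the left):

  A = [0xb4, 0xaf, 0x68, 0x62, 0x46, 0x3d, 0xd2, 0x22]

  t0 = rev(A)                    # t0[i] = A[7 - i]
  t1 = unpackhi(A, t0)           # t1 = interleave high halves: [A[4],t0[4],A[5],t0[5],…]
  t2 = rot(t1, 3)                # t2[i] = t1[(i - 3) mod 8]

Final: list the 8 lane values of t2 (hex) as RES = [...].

RES = [ 0xaf  0x22  0xb4  0x46  0x62  0x3d  0x68  0xd2 ]

  t0: 22 d2 3d 46 62 68 af b4
  t1: 46 62 3d 68 d2 af 22 b4
  t2: af 22 b4 46 62 3d 68 d2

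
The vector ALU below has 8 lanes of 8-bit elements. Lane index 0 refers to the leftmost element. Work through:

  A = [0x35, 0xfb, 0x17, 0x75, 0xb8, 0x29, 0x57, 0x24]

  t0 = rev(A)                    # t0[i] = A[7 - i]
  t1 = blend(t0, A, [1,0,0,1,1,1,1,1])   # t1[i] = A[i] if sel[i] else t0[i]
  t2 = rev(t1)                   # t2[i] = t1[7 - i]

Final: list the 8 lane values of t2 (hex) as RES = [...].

RES = [0x24, 0x57, 0x29, 0xb8, 0x75, 0x29, 0x57, 0x35]

  t0: 24 57 29 b8 75 17 fb 35
  t1: 35 57 29 75 b8 29 57 24
  t2: 24 57 29 b8 75 29 57 35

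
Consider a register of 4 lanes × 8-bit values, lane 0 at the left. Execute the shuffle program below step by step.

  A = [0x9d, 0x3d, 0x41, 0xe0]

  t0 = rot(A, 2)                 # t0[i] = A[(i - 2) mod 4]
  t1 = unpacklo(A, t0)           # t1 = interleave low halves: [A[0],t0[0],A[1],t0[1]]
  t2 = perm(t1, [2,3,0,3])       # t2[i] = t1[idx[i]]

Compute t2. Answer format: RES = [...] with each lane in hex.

RES = [0x3d, 0xe0, 0x9d, 0xe0]

→ t0 |41|e0|9d|3d|
→ t1 |9d|41|3d|e0|
→ t2 |3d|e0|9d|e0|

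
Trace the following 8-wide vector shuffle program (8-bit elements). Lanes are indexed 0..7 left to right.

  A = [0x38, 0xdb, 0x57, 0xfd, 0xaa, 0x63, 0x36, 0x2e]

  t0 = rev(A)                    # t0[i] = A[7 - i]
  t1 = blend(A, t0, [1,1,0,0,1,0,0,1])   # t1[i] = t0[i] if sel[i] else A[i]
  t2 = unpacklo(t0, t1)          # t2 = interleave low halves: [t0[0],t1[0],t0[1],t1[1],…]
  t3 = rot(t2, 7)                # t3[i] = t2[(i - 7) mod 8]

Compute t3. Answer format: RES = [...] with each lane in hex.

→ t0 |2e|36|63|aa|fd|57|db|38|
→ t1 |2e|36|57|fd|fd|63|36|38|
→ t2 |2e|2e|36|36|63|57|aa|fd|
→ t3 |2e|36|36|63|57|aa|fd|2e|

RES = [ 0x2e  0x36  0x36  0x63  0x57  0xaa  0xfd  0x2e ]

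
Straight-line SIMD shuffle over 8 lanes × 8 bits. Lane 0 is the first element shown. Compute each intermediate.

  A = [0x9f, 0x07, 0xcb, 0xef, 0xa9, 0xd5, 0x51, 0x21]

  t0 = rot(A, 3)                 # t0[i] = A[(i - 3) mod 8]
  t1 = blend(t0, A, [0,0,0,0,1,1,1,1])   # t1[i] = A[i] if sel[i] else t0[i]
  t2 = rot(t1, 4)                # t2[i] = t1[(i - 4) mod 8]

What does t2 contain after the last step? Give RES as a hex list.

RES = [ 0xa9  0xd5  0x51  0x21  0xd5  0x51  0x21  0x9f ]

t0 = [0xd5, 0x51, 0x21, 0x9f, 0x07, 0xcb, 0xef, 0xa9]
t1 = [0xd5, 0x51, 0x21, 0x9f, 0xa9, 0xd5, 0x51, 0x21]
t2 = [0xa9, 0xd5, 0x51, 0x21, 0xd5, 0x51, 0x21, 0x9f]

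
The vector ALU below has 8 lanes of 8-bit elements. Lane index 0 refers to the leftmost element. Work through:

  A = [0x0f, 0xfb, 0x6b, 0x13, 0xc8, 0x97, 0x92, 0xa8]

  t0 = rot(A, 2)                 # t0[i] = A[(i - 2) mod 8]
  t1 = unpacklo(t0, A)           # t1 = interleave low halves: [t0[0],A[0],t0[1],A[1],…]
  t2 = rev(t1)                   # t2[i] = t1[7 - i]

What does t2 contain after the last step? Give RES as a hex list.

  t0: 92 a8 0f fb 6b 13 c8 97
  t1: 92 0f a8 fb 0f 6b fb 13
  t2: 13 fb 6b 0f fb a8 0f 92

RES = [ 0x13  0xfb  0x6b  0x0f  0xfb  0xa8  0x0f  0x92 ]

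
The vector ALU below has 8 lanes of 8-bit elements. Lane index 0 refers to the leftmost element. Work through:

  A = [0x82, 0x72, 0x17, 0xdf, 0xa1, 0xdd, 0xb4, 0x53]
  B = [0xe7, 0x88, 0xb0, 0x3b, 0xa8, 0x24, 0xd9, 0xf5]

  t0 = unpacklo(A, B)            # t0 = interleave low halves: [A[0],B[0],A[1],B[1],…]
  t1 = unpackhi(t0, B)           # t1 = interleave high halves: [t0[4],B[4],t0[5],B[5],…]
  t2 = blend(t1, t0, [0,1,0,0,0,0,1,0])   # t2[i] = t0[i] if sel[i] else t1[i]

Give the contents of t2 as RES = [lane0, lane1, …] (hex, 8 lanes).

RES = [0x17, 0xe7, 0xb0, 0x24, 0xdf, 0xd9, 0xdf, 0xf5]

  t0: 82 e7 72 88 17 b0 df 3b
  t1: 17 a8 b0 24 df d9 3b f5
  t2: 17 e7 b0 24 df d9 df f5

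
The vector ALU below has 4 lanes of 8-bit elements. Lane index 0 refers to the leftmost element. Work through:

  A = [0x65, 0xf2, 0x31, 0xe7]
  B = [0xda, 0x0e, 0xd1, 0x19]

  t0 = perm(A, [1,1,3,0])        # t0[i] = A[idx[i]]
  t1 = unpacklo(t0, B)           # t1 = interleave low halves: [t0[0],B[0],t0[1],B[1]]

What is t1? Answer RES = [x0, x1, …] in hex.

RES = [ 0xf2  0xda  0xf2  0x0e ]

t0 = [0xf2, 0xf2, 0xe7, 0x65]
t1 = [0xf2, 0xda, 0xf2, 0x0e]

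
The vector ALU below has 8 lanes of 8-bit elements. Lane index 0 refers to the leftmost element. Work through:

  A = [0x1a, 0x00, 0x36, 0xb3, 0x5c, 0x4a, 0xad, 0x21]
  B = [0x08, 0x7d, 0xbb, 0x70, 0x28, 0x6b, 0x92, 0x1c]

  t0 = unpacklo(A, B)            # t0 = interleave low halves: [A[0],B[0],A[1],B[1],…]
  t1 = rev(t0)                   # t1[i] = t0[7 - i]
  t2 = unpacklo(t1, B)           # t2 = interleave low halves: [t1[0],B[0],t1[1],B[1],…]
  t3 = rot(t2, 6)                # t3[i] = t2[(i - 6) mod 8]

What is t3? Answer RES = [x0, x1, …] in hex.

→ t0 |1a|08|00|7d|36|bb|b3|70|
→ t1 |70|b3|bb|36|7d|00|08|1a|
→ t2 |70|08|b3|7d|bb|bb|36|70|
→ t3 |b3|7d|bb|bb|36|70|70|08|

RES = [ 0xb3  0x7d  0xbb  0xbb  0x36  0x70  0x70  0x08 ]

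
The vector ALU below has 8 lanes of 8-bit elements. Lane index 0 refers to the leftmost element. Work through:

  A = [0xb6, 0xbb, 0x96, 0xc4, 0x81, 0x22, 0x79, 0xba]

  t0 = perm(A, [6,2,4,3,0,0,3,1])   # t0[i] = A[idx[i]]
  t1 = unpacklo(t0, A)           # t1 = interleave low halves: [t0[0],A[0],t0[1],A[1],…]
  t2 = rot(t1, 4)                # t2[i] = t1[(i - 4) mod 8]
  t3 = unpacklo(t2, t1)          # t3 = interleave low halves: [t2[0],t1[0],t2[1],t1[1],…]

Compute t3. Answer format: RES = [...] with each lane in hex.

  t0: 79 96 81 c4 b6 b6 c4 bb
  t1: 79 b6 96 bb 81 96 c4 c4
  t2: 81 96 c4 c4 79 b6 96 bb
  t3: 81 79 96 b6 c4 96 c4 bb

RES = [0x81, 0x79, 0x96, 0xb6, 0xc4, 0x96, 0xc4, 0xbb]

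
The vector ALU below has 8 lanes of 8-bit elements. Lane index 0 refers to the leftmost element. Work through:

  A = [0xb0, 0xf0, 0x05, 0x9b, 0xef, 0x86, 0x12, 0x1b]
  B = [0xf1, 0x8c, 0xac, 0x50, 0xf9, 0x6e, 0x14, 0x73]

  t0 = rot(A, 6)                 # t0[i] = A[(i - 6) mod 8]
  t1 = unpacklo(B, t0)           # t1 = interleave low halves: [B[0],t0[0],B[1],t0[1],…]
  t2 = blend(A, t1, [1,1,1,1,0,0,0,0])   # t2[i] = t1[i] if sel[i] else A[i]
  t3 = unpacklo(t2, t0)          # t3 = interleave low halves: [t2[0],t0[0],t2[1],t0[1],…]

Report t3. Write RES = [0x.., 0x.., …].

RES = [ 0xf1  0x05  0x05  0x9b  0x8c  0xef  0x9b  0x86 ]

  t0: 05 9b ef 86 12 1b b0 f0
  t1: f1 05 8c 9b ac ef 50 86
  t2: f1 05 8c 9b ef 86 12 1b
  t3: f1 05 05 9b 8c ef 9b 86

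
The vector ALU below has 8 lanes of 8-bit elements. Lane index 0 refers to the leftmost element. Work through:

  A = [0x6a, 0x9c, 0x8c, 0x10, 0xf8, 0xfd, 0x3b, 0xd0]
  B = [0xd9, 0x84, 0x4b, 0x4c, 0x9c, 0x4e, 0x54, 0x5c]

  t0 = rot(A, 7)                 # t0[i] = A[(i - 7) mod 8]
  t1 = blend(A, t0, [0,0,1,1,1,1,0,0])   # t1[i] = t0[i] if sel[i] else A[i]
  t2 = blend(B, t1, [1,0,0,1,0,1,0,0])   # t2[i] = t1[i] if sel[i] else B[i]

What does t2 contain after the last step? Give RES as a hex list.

t0 = [0x9c, 0x8c, 0x10, 0xf8, 0xfd, 0x3b, 0xd0, 0x6a]
t1 = [0x6a, 0x9c, 0x10, 0xf8, 0xfd, 0x3b, 0x3b, 0xd0]
t2 = [0x6a, 0x84, 0x4b, 0xf8, 0x9c, 0x3b, 0x54, 0x5c]

RES = [ 0x6a  0x84  0x4b  0xf8  0x9c  0x3b  0x54  0x5c ]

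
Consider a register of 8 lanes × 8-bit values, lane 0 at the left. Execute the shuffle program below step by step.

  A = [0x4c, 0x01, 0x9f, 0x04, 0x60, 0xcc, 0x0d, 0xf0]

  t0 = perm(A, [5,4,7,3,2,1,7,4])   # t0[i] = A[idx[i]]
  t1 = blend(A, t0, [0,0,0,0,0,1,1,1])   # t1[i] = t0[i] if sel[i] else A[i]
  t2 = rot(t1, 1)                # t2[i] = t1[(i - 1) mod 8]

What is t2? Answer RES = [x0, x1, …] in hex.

→ t0 |cc|60|f0|04|9f|01|f0|60|
→ t1 |4c|01|9f|04|60|01|f0|60|
→ t2 |60|4c|01|9f|04|60|01|f0|

RES = [ 0x60  0x4c  0x01  0x9f  0x04  0x60  0x01  0xf0 ]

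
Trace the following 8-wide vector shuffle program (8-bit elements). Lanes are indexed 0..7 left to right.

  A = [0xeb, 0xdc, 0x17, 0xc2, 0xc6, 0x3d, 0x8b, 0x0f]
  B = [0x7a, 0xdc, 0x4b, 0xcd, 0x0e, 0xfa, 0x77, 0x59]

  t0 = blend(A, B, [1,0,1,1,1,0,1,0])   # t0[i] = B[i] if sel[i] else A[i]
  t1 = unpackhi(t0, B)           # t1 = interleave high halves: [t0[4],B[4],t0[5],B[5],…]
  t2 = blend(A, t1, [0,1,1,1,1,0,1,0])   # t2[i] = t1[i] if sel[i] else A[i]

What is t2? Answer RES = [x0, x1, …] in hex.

RES = [0xeb, 0x0e, 0x3d, 0xfa, 0x77, 0x3d, 0x0f, 0x0f]

  t0: 7a dc 4b cd 0e 3d 77 0f
  t1: 0e 0e 3d fa 77 77 0f 59
  t2: eb 0e 3d fa 77 3d 0f 0f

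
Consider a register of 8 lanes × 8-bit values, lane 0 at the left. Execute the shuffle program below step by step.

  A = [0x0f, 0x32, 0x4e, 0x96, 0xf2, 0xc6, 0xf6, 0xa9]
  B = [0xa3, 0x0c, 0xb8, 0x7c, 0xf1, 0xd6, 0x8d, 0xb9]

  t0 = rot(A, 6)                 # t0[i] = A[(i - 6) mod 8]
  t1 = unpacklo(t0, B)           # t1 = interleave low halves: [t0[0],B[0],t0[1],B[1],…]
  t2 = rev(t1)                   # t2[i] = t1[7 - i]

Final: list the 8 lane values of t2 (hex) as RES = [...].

RES = [ 0x7c  0xc6  0xb8  0xf2  0x0c  0x96  0xa3  0x4e ]

→ t0 |4e|96|f2|c6|f6|a9|0f|32|
→ t1 |4e|a3|96|0c|f2|b8|c6|7c|
→ t2 |7c|c6|b8|f2|0c|96|a3|4e|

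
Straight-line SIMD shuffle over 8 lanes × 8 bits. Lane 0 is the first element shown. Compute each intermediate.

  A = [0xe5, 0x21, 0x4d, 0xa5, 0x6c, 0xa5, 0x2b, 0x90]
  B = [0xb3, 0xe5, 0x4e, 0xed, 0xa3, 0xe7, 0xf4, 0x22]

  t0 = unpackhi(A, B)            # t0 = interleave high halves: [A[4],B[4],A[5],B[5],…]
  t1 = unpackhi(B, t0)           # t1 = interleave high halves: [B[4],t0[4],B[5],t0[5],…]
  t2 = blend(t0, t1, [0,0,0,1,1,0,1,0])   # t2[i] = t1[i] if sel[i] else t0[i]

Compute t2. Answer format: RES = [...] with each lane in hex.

RES = [ 0x6c  0xa3  0xa5  0xf4  0xf4  0xf4  0x22  0x22 ]

→ t0 |6c|a3|a5|e7|2b|f4|90|22|
→ t1 |a3|2b|e7|f4|f4|90|22|22|
→ t2 |6c|a3|a5|f4|f4|f4|22|22|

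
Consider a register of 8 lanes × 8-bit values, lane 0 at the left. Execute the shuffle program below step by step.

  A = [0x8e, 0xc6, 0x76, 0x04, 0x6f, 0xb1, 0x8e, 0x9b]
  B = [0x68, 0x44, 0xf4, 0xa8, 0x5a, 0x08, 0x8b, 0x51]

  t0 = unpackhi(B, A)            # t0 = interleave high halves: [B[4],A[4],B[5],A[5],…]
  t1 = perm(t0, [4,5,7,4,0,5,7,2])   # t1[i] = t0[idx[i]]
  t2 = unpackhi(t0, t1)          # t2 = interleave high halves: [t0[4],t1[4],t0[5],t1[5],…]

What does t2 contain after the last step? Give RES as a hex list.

RES = [ 0x8b  0x5a  0x8e  0x8e  0x51  0x9b  0x9b  0x08 ]

t0 = [0x5a, 0x6f, 0x08, 0xb1, 0x8b, 0x8e, 0x51, 0x9b]
t1 = [0x8b, 0x8e, 0x9b, 0x8b, 0x5a, 0x8e, 0x9b, 0x08]
t2 = [0x8b, 0x5a, 0x8e, 0x8e, 0x51, 0x9b, 0x9b, 0x08]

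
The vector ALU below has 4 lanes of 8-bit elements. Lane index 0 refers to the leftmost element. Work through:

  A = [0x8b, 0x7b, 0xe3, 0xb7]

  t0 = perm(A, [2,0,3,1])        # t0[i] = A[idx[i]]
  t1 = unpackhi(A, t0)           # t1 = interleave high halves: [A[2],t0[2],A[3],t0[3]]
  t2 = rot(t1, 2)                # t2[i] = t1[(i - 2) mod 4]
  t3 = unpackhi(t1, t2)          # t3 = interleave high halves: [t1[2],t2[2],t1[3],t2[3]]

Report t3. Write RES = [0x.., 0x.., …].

→ t0 |e3|8b|b7|7b|
→ t1 |e3|b7|b7|7b|
→ t2 |b7|7b|e3|b7|
→ t3 |b7|e3|7b|b7|

RES = [0xb7, 0xe3, 0x7b, 0xb7]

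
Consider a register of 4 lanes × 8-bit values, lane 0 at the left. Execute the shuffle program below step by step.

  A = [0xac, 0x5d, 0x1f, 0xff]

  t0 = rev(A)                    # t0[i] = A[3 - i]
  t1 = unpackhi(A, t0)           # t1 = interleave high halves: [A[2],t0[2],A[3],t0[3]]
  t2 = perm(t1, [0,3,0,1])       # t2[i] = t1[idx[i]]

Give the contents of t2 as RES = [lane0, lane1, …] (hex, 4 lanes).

→ t0 |ff|1f|5d|ac|
→ t1 |1f|5d|ff|ac|
→ t2 |1f|ac|1f|5d|

RES = [ 0x1f  0xac  0x1f  0x5d ]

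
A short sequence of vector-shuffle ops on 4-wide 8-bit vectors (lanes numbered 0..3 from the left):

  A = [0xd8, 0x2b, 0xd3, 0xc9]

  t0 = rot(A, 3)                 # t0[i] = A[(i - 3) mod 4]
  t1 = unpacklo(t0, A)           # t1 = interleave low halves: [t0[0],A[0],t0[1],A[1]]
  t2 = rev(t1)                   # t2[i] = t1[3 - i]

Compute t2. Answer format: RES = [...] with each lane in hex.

  t0: 2b d3 c9 d8
  t1: 2b d8 d3 2b
  t2: 2b d3 d8 2b

RES = [0x2b, 0xd3, 0xd8, 0x2b]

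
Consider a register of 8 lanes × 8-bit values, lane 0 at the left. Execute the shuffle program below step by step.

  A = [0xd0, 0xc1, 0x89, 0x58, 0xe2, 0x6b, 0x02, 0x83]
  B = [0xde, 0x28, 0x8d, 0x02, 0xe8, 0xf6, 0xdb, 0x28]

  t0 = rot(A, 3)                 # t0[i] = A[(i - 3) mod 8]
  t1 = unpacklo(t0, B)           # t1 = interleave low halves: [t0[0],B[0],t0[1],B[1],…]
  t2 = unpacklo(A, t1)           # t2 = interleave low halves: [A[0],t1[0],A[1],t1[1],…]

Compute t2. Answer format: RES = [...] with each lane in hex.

RES = [0xd0, 0x6b, 0xc1, 0xde, 0x89, 0x02, 0x58, 0x28]

→ t0 |6b|02|83|d0|c1|89|58|e2|
→ t1 |6b|de|02|28|83|8d|d0|02|
→ t2 |d0|6b|c1|de|89|02|58|28|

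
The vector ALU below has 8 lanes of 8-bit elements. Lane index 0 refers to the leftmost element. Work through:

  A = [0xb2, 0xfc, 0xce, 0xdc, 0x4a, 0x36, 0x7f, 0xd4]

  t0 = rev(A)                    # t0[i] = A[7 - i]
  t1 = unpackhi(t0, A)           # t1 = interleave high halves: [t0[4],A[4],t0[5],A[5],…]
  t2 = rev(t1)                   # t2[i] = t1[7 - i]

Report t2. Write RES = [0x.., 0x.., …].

→ t0 |d4|7f|36|4a|dc|ce|fc|b2|
→ t1 |dc|4a|ce|36|fc|7f|b2|d4|
→ t2 |d4|b2|7f|fc|36|ce|4a|dc|

RES = [ 0xd4  0xb2  0x7f  0xfc  0x36  0xce  0x4a  0xdc ]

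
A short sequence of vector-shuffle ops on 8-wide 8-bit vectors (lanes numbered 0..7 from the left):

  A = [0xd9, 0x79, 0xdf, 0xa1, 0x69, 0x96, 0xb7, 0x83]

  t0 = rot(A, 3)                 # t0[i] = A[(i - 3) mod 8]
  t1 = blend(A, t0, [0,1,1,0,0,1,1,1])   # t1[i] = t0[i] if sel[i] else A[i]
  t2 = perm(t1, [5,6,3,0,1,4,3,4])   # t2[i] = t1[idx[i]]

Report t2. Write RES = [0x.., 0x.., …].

  t0: 96 b7 83 d9 79 df a1 69
  t1: d9 b7 83 a1 69 df a1 69
  t2: df a1 a1 d9 b7 69 a1 69

RES = [ 0xdf  0xa1  0xa1  0xd9  0xb7  0x69  0xa1  0x69 ]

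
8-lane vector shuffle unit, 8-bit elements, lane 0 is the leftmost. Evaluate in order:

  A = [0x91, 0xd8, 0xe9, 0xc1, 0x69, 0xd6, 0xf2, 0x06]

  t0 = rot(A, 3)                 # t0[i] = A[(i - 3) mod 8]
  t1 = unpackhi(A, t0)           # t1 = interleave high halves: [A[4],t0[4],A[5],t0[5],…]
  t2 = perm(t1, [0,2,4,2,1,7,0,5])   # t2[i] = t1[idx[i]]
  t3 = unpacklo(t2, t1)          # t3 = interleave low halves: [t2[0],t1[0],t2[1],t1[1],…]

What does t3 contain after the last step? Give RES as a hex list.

  t0: d6 f2 06 91 d8 e9 c1 69
  t1: 69 d8 d6 e9 f2 c1 06 69
  t2: 69 d6 f2 d6 d8 69 69 c1
  t3: 69 69 d6 d8 f2 d6 d6 e9

RES = [ 0x69  0x69  0xd6  0xd8  0xf2  0xd6  0xd6  0xe9 ]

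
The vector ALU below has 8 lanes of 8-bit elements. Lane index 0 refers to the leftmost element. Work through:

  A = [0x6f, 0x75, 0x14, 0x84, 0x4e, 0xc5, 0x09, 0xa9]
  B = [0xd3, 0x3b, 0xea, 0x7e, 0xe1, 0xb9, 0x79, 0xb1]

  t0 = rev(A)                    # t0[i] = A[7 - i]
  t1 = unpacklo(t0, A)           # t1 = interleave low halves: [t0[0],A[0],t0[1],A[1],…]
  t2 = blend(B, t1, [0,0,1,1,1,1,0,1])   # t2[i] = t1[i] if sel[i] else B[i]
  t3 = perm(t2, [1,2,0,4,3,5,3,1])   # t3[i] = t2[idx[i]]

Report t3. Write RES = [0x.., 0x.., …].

RES = [0x3b, 0x09, 0xd3, 0xc5, 0x75, 0x14, 0x75, 0x3b]

t0 = [0xa9, 0x09, 0xc5, 0x4e, 0x84, 0x14, 0x75, 0x6f]
t1 = [0xa9, 0x6f, 0x09, 0x75, 0xc5, 0x14, 0x4e, 0x84]
t2 = [0xd3, 0x3b, 0x09, 0x75, 0xc5, 0x14, 0x79, 0x84]
t3 = [0x3b, 0x09, 0xd3, 0xc5, 0x75, 0x14, 0x75, 0x3b]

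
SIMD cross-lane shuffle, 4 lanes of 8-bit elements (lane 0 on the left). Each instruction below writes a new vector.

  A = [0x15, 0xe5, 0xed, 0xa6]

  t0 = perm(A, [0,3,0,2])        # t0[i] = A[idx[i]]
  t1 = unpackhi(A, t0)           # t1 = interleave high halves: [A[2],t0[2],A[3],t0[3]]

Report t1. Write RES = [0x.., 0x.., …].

RES = [0xed, 0x15, 0xa6, 0xed]

  t0: 15 a6 15 ed
  t1: ed 15 a6 ed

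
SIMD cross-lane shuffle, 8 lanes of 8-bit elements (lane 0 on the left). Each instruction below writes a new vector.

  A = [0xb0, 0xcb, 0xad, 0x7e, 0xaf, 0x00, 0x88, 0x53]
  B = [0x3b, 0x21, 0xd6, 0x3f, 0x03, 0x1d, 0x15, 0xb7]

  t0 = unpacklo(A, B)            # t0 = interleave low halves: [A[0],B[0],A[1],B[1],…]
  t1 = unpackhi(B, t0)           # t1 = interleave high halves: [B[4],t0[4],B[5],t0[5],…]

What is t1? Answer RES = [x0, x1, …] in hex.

t0 = [0xb0, 0x3b, 0xcb, 0x21, 0xad, 0xd6, 0x7e, 0x3f]
t1 = [0x03, 0xad, 0x1d, 0xd6, 0x15, 0x7e, 0xb7, 0x3f]

RES = [ 0x03  0xad  0x1d  0xd6  0x15  0x7e  0xb7  0x3f ]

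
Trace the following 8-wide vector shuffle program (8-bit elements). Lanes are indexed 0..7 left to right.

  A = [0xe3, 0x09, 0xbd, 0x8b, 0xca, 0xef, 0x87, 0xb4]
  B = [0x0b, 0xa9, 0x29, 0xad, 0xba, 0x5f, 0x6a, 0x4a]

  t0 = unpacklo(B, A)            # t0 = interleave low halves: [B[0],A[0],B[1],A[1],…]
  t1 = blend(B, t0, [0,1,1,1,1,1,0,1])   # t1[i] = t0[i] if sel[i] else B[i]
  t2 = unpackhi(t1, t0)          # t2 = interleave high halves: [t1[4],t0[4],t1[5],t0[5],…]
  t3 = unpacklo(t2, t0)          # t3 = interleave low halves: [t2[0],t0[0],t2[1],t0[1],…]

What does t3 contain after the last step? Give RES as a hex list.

RES = [ 0x29  0x0b  0x29  0xe3  0xbd  0xa9  0xbd  0x09 ]

  t0: 0b e3 a9 09 29 bd ad 8b
  t1: 0b e3 a9 09 29 bd 6a 8b
  t2: 29 29 bd bd 6a ad 8b 8b
  t3: 29 0b 29 e3 bd a9 bd 09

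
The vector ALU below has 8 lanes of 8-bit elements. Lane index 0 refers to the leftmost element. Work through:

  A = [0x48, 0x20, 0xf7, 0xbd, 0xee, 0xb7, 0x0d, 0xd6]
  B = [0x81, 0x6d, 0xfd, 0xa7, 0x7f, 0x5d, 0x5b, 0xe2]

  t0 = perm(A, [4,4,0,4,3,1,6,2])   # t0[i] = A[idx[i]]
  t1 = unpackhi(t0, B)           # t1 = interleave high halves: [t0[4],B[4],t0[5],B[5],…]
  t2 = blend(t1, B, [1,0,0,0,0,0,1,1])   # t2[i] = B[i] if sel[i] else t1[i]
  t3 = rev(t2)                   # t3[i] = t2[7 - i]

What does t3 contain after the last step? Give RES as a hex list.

  t0: ee ee 48 ee bd 20 0d f7
  t1: bd 7f 20 5d 0d 5b f7 e2
  t2: 81 7f 20 5d 0d 5b 5b e2
  t3: e2 5b 5b 0d 5d 20 7f 81

RES = [ 0xe2  0x5b  0x5b  0x0d  0x5d  0x20  0x7f  0x81 ]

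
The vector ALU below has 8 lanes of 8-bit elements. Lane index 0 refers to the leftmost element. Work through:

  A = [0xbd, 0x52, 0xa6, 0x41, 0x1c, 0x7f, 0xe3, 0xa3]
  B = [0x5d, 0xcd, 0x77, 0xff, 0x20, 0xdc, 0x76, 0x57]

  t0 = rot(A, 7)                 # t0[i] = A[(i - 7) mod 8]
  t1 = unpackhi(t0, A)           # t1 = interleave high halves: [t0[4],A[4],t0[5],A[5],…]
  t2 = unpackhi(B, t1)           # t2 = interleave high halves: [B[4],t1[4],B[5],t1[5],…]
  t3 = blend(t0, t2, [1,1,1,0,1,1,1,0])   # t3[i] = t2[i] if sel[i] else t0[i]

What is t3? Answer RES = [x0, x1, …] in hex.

RES = [ 0x20  0xa3  0xdc  0x1c  0x76  0xbd  0x57  0xbd ]

→ t0 |52|a6|41|1c|7f|e3|a3|bd|
→ t1 |7f|1c|e3|7f|a3|e3|bd|a3|
→ t2 |20|a3|dc|e3|76|bd|57|a3|
→ t3 |20|a3|dc|1c|76|bd|57|bd|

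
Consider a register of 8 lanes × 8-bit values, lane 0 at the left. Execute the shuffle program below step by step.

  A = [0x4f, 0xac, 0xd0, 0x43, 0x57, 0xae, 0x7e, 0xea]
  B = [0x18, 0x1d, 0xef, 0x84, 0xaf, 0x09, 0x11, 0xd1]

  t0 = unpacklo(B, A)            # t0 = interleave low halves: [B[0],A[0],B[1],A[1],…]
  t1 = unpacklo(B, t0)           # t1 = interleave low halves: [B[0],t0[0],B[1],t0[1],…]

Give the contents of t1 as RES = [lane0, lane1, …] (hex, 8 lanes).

  t0: 18 4f 1d ac ef d0 84 43
  t1: 18 18 1d 4f ef 1d 84 ac

RES = [0x18, 0x18, 0x1d, 0x4f, 0xef, 0x1d, 0x84, 0xac]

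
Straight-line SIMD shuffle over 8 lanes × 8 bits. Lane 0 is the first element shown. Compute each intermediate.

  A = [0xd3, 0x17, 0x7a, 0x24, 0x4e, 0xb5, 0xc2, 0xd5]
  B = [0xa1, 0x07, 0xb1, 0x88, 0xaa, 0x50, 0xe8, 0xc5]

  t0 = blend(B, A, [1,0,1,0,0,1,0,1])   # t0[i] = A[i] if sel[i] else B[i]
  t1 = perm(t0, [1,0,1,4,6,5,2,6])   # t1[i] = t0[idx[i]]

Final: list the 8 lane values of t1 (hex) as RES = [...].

RES = [0x07, 0xd3, 0x07, 0xaa, 0xe8, 0xb5, 0x7a, 0xe8]

  t0: d3 07 7a 88 aa b5 e8 d5
  t1: 07 d3 07 aa e8 b5 7a e8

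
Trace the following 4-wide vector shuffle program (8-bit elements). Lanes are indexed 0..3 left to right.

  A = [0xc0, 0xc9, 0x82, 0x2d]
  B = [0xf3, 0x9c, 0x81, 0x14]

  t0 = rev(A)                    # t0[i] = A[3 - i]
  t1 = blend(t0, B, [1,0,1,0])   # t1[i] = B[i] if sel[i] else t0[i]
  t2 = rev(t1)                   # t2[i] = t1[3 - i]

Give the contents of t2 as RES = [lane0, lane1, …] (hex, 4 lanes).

  t0: 2d 82 c9 c0
  t1: f3 82 81 c0
  t2: c0 81 82 f3

RES = [0xc0, 0x81, 0x82, 0xf3]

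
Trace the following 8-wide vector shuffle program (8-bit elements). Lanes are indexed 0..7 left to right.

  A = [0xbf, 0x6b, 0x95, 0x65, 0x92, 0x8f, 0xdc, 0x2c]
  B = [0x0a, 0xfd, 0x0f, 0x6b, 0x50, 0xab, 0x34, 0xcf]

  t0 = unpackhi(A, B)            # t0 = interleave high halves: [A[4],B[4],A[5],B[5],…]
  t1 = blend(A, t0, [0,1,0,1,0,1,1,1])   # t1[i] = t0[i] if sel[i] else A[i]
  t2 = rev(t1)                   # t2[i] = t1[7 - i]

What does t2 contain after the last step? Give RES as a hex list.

t0 = [0x92, 0x50, 0x8f, 0xab, 0xdc, 0x34, 0x2c, 0xcf]
t1 = [0xbf, 0x50, 0x95, 0xab, 0x92, 0x34, 0x2c, 0xcf]
t2 = [0xcf, 0x2c, 0x34, 0x92, 0xab, 0x95, 0x50, 0xbf]

RES = [0xcf, 0x2c, 0x34, 0x92, 0xab, 0x95, 0x50, 0xbf]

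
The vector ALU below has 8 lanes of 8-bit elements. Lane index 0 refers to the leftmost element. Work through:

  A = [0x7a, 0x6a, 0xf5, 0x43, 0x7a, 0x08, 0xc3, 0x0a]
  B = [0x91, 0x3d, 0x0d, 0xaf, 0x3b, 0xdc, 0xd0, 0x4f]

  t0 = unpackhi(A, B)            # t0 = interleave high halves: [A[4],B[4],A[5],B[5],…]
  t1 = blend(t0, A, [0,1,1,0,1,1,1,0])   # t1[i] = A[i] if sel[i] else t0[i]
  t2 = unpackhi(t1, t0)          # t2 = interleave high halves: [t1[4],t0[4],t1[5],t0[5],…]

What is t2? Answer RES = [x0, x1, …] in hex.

RES = [ 0x7a  0xc3  0x08  0xd0  0xc3  0x0a  0x4f  0x4f ]

→ t0 |7a|3b|08|dc|c3|d0|0a|4f|
→ t1 |7a|6a|f5|dc|7a|08|c3|4f|
→ t2 |7a|c3|08|d0|c3|0a|4f|4f|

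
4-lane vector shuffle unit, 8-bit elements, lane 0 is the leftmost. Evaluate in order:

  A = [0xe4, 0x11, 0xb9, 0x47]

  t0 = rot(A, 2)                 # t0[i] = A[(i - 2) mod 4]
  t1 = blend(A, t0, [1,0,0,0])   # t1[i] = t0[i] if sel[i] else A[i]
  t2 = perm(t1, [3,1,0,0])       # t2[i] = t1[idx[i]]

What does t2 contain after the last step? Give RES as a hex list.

RES = [ 0x47  0x11  0xb9  0xb9 ]

→ t0 |b9|47|e4|11|
→ t1 |b9|11|b9|47|
→ t2 |47|11|b9|b9|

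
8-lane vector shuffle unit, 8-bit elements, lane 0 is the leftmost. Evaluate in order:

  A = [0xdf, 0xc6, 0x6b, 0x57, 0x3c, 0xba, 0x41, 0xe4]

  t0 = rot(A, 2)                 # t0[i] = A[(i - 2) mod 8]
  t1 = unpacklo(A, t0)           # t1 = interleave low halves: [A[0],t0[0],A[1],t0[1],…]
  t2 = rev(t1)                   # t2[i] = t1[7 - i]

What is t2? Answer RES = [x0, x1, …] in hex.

RES = [ 0xc6  0x57  0xdf  0x6b  0xe4  0xc6  0x41  0xdf ]

  t0: 41 e4 df c6 6b 57 3c ba
  t1: df 41 c6 e4 6b df 57 c6
  t2: c6 57 df 6b e4 c6 41 df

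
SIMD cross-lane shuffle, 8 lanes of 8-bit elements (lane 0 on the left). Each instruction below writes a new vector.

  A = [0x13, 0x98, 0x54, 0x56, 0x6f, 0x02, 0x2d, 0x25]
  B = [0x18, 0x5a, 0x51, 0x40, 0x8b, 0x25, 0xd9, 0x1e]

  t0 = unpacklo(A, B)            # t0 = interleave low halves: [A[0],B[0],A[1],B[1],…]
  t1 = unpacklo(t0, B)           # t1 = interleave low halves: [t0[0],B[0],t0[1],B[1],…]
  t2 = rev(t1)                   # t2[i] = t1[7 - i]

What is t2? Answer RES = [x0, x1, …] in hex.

t0 = [0x13, 0x18, 0x98, 0x5a, 0x54, 0x51, 0x56, 0x40]
t1 = [0x13, 0x18, 0x18, 0x5a, 0x98, 0x51, 0x5a, 0x40]
t2 = [0x40, 0x5a, 0x51, 0x98, 0x5a, 0x18, 0x18, 0x13]

RES = [0x40, 0x5a, 0x51, 0x98, 0x5a, 0x18, 0x18, 0x13]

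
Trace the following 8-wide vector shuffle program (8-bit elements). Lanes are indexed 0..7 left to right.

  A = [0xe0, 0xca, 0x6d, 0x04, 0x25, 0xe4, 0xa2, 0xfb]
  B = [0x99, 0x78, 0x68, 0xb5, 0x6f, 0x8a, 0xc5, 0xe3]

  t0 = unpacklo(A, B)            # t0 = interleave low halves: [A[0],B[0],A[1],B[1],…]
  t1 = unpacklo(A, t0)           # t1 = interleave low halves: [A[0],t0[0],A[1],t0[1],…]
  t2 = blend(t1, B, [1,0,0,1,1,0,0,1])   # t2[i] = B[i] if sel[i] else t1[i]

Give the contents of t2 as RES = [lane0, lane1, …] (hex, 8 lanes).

→ t0 |e0|99|ca|78|6d|68|04|b5|
→ t1 |e0|e0|ca|99|6d|ca|04|78|
→ t2 |99|e0|ca|b5|6f|ca|04|e3|

RES = [0x99, 0xe0, 0xca, 0xb5, 0x6f, 0xca, 0x04, 0xe3]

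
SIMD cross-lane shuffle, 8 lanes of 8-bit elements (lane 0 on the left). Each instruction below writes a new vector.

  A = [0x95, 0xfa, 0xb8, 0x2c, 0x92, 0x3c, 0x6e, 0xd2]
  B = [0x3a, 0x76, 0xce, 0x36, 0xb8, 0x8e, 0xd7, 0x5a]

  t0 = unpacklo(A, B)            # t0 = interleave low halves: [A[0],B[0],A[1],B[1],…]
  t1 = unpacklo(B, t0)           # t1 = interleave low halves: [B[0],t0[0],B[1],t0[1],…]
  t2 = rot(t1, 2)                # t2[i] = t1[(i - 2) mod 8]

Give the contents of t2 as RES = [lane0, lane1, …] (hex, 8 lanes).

RES = [ 0x36  0x76  0x3a  0x95  0x76  0x3a  0xce  0xfa ]

  t0: 95 3a fa 76 b8 ce 2c 36
  t1: 3a 95 76 3a ce fa 36 76
  t2: 36 76 3a 95 76 3a ce fa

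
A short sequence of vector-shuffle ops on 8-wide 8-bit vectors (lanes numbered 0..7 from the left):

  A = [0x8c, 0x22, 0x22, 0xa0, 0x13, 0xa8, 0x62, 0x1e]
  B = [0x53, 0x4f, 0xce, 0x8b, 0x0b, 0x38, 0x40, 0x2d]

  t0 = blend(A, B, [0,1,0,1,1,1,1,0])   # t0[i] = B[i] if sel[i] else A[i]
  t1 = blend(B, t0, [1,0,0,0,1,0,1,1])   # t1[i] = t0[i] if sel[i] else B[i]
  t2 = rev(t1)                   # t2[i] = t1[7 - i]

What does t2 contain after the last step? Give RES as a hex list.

→ t0 |8c|4f|22|8b|0b|38|40|1e|
→ t1 |8c|4f|ce|8b|0b|38|40|1e|
→ t2 |1e|40|38|0b|8b|ce|4f|8c|

RES = [ 0x1e  0x40  0x38  0x0b  0x8b  0xce  0x4f  0x8c ]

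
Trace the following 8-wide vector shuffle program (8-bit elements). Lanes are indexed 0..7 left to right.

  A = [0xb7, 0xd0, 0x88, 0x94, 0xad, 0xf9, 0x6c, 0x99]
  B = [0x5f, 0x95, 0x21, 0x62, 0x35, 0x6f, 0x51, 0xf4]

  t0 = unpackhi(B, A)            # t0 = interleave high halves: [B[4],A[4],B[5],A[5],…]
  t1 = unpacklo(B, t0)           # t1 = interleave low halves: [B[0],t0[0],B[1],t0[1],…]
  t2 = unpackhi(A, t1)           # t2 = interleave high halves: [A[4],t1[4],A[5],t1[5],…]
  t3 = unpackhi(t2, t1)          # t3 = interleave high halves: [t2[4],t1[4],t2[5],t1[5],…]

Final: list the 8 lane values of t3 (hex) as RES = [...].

t0 = [0x35, 0xad, 0x6f, 0xf9, 0x51, 0x6c, 0xf4, 0x99]
t1 = [0x5f, 0x35, 0x95, 0xad, 0x21, 0x6f, 0x62, 0xf9]
t2 = [0xad, 0x21, 0xf9, 0x6f, 0x6c, 0x62, 0x99, 0xf9]
t3 = [0x6c, 0x21, 0x62, 0x6f, 0x99, 0x62, 0xf9, 0xf9]

RES = [ 0x6c  0x21  0x62  0x6f  0x99  0x62  0xf9  0xf9 ]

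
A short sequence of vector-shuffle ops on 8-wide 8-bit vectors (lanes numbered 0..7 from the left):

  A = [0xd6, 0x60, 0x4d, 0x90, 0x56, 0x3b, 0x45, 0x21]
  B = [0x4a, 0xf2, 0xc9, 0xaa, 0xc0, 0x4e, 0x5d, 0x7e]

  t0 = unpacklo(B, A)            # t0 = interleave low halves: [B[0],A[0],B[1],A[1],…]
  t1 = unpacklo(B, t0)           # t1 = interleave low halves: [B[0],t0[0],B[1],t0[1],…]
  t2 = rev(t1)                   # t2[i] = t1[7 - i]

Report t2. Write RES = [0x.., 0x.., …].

RES = [ 0x60  0xaa  0xf2  0xc9  0xd6  0xf2  0x4a  0x4a ]

  t0: 4a d6 f2 60 c9 4d aa 90
  t1: 4a 4a f2 d6 c9 f2 aa 60
  t2: 60 aa f2 c9 d6 f2 4a 4a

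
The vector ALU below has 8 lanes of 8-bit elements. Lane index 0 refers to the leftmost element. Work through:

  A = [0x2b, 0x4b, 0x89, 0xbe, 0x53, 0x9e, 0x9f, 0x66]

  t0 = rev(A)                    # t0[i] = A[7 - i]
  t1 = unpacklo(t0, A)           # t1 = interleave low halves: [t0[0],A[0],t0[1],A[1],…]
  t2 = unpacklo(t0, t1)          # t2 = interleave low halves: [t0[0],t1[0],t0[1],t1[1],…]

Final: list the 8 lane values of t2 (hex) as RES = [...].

t0 = [0x66, 0x9f, 0x9e, 0x53, 0xbe, 0x89, 0x4b, 0x2b]
t1 = [0x66, 0x2b, 0x9f, 0x4b, 0x9e, 0x89, 0x53, 0xbe]
t2 = [0x66, 0x66, 0x9f, 0x2b, 0x9e, 0x9f, 0x53, 0x4b]

RES = [0x66, 0x66, 0x9f, 0x2b, 0x9e, 0x9f, 0x53, 0x4b]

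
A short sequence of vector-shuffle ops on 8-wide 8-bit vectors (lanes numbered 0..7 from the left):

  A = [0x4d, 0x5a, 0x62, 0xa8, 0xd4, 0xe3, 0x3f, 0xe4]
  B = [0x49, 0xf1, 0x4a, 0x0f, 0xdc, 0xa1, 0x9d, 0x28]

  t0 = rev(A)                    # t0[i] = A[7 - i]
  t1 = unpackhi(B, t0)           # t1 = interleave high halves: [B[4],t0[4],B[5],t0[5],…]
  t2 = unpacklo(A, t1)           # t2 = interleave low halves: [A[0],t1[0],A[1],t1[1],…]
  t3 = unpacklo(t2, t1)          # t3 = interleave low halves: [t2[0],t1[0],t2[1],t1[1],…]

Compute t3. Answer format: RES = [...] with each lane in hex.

t0 = [0xe4, 0x3f, 0xe3, 0xd4, 0xa8, 0x62, 0x5a, 0x4d]
t1 = [0xdc, 0xa8, 0xa1, 0x62, 0x9d, 0x5a, 0x28, 0x4d]
t2 = [0x4d, 0xdc, 0x5a, 0xa8, 0x62, 0xa1, 0xa8, 0x62]
t3 = [0x4d, 0xdc, 0xdc, 0xa8, 0x5a, 0xa1, 0xa8, 0x62]

RES = [ 0x4d  0xdc  0xdc  0xa8  0x5a  0xa1  0xa8  0x62 ]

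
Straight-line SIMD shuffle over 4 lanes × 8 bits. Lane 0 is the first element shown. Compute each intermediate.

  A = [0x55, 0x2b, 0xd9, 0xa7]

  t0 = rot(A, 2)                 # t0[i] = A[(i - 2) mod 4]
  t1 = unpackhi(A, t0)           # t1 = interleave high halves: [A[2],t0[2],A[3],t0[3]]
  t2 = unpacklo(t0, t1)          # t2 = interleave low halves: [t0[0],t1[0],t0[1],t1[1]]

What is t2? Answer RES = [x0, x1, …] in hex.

  t0: d9 a7 55 2b
  t1: d9 55 a7 2b
  t2: d9 d9 a7 55

RES = [0xd9, 0xd9, 0xa7, 0x55]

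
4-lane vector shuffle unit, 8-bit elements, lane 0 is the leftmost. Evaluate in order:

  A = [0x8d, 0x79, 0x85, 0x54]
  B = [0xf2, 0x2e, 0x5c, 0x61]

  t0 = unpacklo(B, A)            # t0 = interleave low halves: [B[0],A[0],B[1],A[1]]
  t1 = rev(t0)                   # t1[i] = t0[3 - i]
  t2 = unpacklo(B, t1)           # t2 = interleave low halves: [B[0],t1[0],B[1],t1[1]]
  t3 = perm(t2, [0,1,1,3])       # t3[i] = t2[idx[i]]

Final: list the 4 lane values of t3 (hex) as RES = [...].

RES = [0xf2, 0x79, 0x79, 0x2e]

→ t0 |f2|8d|2e|79|
→ t1 |79|2e|8d|f2|
→ t2 |f2|79|2e|2e|
→ t3 |f2|79|79|2e|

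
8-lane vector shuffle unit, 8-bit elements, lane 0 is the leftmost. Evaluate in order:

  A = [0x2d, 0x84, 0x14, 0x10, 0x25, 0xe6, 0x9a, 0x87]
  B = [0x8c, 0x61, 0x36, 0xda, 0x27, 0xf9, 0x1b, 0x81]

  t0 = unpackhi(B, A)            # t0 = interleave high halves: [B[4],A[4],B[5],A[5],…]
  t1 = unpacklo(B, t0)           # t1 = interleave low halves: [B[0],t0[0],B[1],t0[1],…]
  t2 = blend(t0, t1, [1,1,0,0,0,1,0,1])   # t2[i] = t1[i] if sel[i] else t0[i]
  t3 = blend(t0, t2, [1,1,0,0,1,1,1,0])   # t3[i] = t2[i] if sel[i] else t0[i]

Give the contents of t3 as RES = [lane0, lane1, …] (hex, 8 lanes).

t0 = [0x27, 0x25, 0xf9, 0xe6, 0x1b, 0x9a, 0x81, 0x87]
t1 = [0x8c, 0x27, 0x61, 0x25, 0x36, 0xf9, 0xda, 0xe6]
t2 = [0x8c, 0x27, 0xf9, 0xe6, 0x1b, 0xf9, 0x81, 0xe6]
t3 = [0x8c, 0x27, 0xf9, 0xe6, 0x1b, 0xf9, 0x81, 0x87]

RES = [ 0x8c  0x27  0xf9  0xe6  0x1b  0xf9  0x81  0x87 ]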